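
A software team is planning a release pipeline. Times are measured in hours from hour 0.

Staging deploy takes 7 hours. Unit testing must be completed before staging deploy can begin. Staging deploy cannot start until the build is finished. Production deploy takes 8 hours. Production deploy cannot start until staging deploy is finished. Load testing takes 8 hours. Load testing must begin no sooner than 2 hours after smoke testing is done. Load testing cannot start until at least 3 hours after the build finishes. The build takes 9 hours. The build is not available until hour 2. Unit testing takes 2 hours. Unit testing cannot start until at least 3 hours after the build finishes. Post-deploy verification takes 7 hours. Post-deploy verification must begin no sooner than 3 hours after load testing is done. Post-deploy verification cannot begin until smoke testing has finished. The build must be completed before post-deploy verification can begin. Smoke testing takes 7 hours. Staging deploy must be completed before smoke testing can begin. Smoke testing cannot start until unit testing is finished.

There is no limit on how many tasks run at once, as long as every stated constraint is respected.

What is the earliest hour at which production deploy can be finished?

The build cannot begin until its own release at hour 2. It runs from hour 2 to 2 + 9 = hour 11.
Unit testing waits on the build (finishes hour 11, plus 3-hour gap → hour 14), so it starts at hour 14 and finishes at 14 + 2 = hour 16.
Staging deploy cannot start until unit testing (finishes hour 16); the build (finishes hour 11). The controlling bound is hour 16, so staging deploy finishes at 16 + 7 = hour 23.
Production deploy cannot begin until staging deploy (finishes hour 23). It runs from hour 23 to 23 + 8 = hour 31.

31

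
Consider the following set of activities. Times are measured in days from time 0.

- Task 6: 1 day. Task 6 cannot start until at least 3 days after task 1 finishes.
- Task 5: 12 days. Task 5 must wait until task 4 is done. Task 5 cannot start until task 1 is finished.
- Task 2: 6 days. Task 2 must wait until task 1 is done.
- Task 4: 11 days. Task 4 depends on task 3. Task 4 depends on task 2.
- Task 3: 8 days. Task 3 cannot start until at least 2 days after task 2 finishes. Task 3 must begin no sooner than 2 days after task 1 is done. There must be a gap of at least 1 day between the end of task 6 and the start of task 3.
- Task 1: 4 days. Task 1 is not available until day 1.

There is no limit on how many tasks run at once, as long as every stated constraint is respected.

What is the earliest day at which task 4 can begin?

21

Task 1 cannot begin until its own release at day 1. It runs from day 1 to 1 + 4 = day 5.
After task 1 (finishes day 5, plus 3-day gap → day 8), task 6 can start at day 8 and finishes at day 9.
Task 2 waits on task 1 (finishes day 5), so it starts at day 5 and finishes at 5 + 6 = day 11.
Task 3 needs all of task 2 (finishes day 11, plus 2-day gap → day 13); task 1 (finishes day 5, plus 2-day gap → day 7); task 6 (finishes day 9, plus 1-day gap → day 10). That puts its earliest start at day 13; it finishes at 13 + 8 = day 21.
Task 4 waits on task 3 (finishes day 21); task 2 (finishes day 11). The latest of these is day 21, which is the earliest task 4 can start.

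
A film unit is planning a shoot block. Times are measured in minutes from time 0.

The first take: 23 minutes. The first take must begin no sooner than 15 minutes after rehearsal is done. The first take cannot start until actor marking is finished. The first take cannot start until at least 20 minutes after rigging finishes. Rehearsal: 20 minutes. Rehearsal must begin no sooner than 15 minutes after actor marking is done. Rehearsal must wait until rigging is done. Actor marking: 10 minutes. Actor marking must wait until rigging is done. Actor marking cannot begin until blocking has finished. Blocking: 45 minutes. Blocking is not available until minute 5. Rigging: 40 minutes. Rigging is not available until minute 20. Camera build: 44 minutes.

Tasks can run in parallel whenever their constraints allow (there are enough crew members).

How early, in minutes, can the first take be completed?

143

After its own release at minute 5, blocking can start at minute 5 and finishes at minute 50.
Rigging waits on its own release at minute 20, so it starts at minute 20 and finishes at 20 + 40 = minute 60.
Actor marking cannot start until rigging (finishes minute 60); blocking (finishes minute 50). The controlling bound is minute 60, so actor marking finishes at 60 + 10 = minute 70.
Rehearsal cannot start until actor marking (finishes minute 70, plus 15-minute gap → minute 85); rigging (finishes minute 60). The controlling bound is minute 85, so rehearsal finishes at 85 + 20 = minute 105.
The first take needs all of rehearsal (finishes minute 105, plus 15-minute gap → minute 120); actor marking (finishes minute 70); rigging (finishes minute 60, plus 20-minute gap → minute 80). That puts its earliest start at minute 120; it finishes at 120 + 23 = minute 143.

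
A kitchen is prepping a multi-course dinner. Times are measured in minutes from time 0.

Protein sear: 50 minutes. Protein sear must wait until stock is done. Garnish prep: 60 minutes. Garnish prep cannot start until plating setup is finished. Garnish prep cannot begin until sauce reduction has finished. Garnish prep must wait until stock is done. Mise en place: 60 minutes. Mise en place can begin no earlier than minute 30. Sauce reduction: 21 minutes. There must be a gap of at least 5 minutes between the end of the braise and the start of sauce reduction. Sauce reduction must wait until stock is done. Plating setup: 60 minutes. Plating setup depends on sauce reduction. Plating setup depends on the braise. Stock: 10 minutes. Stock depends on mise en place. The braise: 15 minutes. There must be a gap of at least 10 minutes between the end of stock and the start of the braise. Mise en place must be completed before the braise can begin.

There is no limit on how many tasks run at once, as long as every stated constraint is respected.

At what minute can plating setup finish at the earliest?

211

Mise en place cannot begin until its own release at minute 30. It runs from minute 30 to 30 + 60 = minute 90.
Stock cannot begin until mise en place (finishes minute 90). It runs from minute 90 to 90 + 10 = minute 100.
For the braise: stock (finishes minute 100, plus 10-minute gap → minute 110); mise en place (finishes minute 90). Taking the maximum gives a start of minute 110, and it finishes at 110 + 15 = minute 125.
Sauce reduction needs all of the braise (finishes minute 125, plus 5-minute gap → minute 130); stock (finishes minute 100). That puts its earliest start at minute 130; it finishes at 130 + 21 = minute 151.
Plating setup cannot start until sauce reduction (finishes minute 151); the braise (finishes minute 125). The controlling bound is minute 151, so plating setup finishes at 151 + 60 = minute 211.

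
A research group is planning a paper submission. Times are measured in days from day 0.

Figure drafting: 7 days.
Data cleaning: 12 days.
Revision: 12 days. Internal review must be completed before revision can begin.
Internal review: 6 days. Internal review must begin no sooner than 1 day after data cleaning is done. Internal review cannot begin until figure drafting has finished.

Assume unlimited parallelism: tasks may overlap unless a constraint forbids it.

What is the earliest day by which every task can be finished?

Figure drafting can start immediately at day 0; it finishes at day 7.
Nothing blocks data cleaning, so it runs from day 0 to day 12.
Internal review has to wait for data cleaning (finishes day 12, plus 1-day gap → day 13); figure drafting (finishes day 7). The latest of these is day 13, so internal review runs day 13 to 13 + 6 = day 19.
Revision waits on internal review (finishes day 19), so it starts at day 19 and finishes at 19 + 12 = day 31.
All tasks are finished once the last one completes. Finish times: Data cleaning at 12, Figure drafting at 7, Internal review at 19, Revision at 31. The latest is day 31.

31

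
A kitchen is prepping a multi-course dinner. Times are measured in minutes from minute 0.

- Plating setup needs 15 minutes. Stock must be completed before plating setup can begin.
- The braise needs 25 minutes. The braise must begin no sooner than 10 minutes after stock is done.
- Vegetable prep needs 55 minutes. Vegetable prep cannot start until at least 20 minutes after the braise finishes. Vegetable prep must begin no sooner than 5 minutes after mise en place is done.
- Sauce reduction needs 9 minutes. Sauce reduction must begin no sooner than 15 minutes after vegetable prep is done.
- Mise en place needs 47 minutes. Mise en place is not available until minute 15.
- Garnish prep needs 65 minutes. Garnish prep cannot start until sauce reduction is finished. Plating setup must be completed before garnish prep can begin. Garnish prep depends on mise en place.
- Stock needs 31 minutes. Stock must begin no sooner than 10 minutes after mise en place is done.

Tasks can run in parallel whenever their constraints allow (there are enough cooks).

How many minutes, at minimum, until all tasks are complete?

Mise en place waits on its own release at minute 15, so it starts at minute 15 and finishes at 15 + 47 = minute 62.
After mise en place (finishes minute 62, plus 10-minute gap → minute 72), stock can start at minute 72 and finishes at minute 103.
After stock (finishes minute 103), plating setup can start at minute 103 and finishes at minute 118.
The braise cannot begin until stock (finishes minute 103, plus 10-minute gap → minute 113). It runs from minute 113 to 113 + 25 = minute 138.
Vegetable prep has to wait for the braise (finishes minute 138, plus 20-minute gap → minute 158); mise en place (finishes minute 62, plus 5-minute gap → minute 67). The latest of these is minute 158, so vegetable prep runs minute 158 to 158 + 55 = minute 213.
Sauce reduction cannot begin until vegetable prep (finishes minute 213, plus 15-minute gap → minute 228). It runs from minute 228 to 228 + 9 = minute 237.
Garnish prep has to wait for sauce reduction (finishes minute 237); plating setup (finishes minute 118); mise en place (finishes minute 62). The latest of these is minute 237, so garnish prep runs minute 237 to 237 + 65 = minute 302.
All tasks are finished once the last one completes. Finish times: Mise en place at 62, Stock at 103, The braise at 138, Vegetable prep at 213, Sauce reduction at 237, Plating setup at 118, Garnish prep at 302. The latest is minute 302.

302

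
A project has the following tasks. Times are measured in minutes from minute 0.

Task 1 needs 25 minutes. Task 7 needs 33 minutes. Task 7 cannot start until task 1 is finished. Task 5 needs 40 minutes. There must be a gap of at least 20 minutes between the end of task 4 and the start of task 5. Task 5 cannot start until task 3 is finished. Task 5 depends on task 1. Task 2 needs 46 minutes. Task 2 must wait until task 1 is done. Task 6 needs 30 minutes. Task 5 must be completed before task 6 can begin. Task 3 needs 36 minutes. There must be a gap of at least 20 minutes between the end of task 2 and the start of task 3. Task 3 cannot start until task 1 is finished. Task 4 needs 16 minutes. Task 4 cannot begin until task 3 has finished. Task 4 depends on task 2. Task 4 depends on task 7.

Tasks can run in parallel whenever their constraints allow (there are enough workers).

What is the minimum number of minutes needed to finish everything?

233

Nothing blocks task 1, so it runs from minute 0 to minute 25.
After task 1 (finishes minute 25), task 7 can start at minute 25 and finishes at minute 58.
Task 2 cannot begin until task 1 (finishes minute 25). It runs from minute 25 to 25 + 46 = minute 71.
For task 3: task 2 (finishes minute 71, plus 20-minute gap → minute 91); task 1 (finishes minute 25). Taking the maximum gives a start of minute 91, and it finishes at 91 + 36 = minute 127.
Task 4 cannot start until task 3 (finishes minute 127); task 2 (finishes minute 71); task 7 (finishes minute 58). The controlling bound is minute 127, so task 4 finishes at 127 + 16 = minute 143.
Task 5 needs all of task 4 (finishes minute 143, plus 20-minute gap → minute 163); task 3 (finishes minute 127); task 1 (finishes minute 25). That puts its earliest start at minute 163; it finishes at 163 + 40 = minute 203.
Task 6 cannot begin until task 5 (finishes minute 203). It runs from minute 203 to 203 + 30 = minute 233.
All tasks are finished once the last one completes. Finish times: Task 1 at 25, Task 2 at 71, Task 3 at 127, Task 4 at 143, Task 5 at 203, Task 6 at 233, Task 7 at 58. The latest is minute 233.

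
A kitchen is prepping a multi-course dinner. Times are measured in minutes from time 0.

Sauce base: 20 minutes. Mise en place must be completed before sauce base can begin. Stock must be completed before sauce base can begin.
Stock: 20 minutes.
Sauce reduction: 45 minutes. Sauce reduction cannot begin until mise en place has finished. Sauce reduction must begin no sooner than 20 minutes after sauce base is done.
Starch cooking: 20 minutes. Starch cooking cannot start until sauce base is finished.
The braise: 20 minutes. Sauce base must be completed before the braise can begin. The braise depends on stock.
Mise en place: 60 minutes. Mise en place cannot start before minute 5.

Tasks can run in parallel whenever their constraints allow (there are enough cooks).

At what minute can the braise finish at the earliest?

105

Nothing blocks stock, so it runs from minute 0 to minute 20.
After its own release at minute 5, mise en place can start at minute 5 and finishes at minute 65.
Sauce base has to wait for mise en place (finishes minute 65); stock (finishes minute 20). The latest of these is minute 65, so sauce base runs minute 65 to 65 + 20 = minute 85.
The braise has to wait for sauce base (finishes minute 85); stock (finishes minute 20). The latest of these is minute 85, so the braise runs minute 85 to 85 + 20 = minute 105.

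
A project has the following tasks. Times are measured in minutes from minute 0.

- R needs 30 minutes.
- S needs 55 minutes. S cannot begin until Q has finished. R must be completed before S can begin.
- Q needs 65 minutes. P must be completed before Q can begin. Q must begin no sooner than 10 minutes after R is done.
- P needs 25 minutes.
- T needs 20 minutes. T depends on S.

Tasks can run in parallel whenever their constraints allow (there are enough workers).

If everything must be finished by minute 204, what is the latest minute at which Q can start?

T must finish by minute 204; it takes 20 minutes, so it must start by 204 − 20 = minute 184.
S feeds into T (must start by minute 184); so S must finish by minute 184 and therefore start by minute 129.
Q has to be done before S (must start by minute 129). That means finishing by minute 129, i.e. starting by 129 − 65 = minute 64.

64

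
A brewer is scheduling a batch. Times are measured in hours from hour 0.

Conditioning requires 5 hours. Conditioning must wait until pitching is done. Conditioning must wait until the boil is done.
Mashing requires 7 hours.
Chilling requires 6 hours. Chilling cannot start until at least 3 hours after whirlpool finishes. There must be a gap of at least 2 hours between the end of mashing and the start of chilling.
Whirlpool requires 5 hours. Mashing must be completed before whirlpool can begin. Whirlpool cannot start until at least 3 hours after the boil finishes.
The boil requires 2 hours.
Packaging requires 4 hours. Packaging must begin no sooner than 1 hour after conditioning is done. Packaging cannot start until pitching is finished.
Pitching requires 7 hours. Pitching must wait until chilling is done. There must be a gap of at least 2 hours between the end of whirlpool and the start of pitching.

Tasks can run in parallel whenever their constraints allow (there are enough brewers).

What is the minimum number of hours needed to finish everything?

Nothing blocks the boil, so it runs from hour 0 to hour 2.
Mashing has no prerequisites, so it starts at hour 0 and finishes at hour 7.
Whirlpool cannot start until mashing (finishes hour 7); the boil (finishes hour 2, plus 3-hour gap → hour 5). The controlling bound is hour 7, so whirlpool finishes at 7 + 5 = hour 12.
Chilling cannot start until whirlpool (finishes hour 12, plus 3-hour gap → hour 15); mashing (finishes hour 7, plus 2-hour gap → hour 9). The controlling bound is hour 15, so chilling finishes at 15 + 6 = hour 21.
Pitching needs all of chilling (finishes hour 21); whirlpool (finishes hour 12, plus 2-hour gap → hour 14). That puts its earliest start at hour 21; it finishes at 21 + 7 = hour 28.
Conditioning has to wait for pitching (finishes hour 28); the boil (finishes hour 2). The latest of these is hour 28, so conditioning runs hour 28 to 28 + 5 = hour 33.
Packaging needs all of conditioning (finishes hour 33, plus 1-hour gap → hour 34); pitching (finishes hour 28). That puts its earliest start at hour 34; it finishes at 34 + 4 = hour 38.
All tasks are finished once the last one completes. Finish times: Mashing at 7, The boil at 2, Whirlpool at 12, Chilling at 21, Pitching at 28, Conditioning at 33, Packaging at 38. The latest is hour 38.

38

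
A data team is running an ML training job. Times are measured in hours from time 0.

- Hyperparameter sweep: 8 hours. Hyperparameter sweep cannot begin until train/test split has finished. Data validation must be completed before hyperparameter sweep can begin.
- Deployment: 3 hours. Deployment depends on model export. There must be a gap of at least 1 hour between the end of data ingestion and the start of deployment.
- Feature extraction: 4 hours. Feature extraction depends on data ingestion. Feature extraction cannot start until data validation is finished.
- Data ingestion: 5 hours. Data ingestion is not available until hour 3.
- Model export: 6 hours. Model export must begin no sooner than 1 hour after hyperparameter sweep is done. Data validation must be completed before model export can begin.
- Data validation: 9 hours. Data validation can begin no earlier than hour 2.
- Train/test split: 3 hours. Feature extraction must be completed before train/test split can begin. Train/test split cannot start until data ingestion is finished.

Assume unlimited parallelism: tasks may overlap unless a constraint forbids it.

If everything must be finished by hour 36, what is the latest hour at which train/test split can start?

15

Deployment must finish by hour 36; it takes 3 hours, so it must start by 36 − 3 = hour 33.
Model export feeds into deployment (must start by hour 33); so model export must finish by hour 33 and therefore start by hour 27.
Hyperparameter sweep feeds into model export (must start by hour 27, minus 1-hour gap → hour 26); so hyperparameter sweep must finish by hour 26 and therefore start by hour 18.
Since hyperparameter sweep (must start by hour 18) depends on it, train/test split must finish by hour 18. Backing off its 3-hour duration gives a latest start of hour 15.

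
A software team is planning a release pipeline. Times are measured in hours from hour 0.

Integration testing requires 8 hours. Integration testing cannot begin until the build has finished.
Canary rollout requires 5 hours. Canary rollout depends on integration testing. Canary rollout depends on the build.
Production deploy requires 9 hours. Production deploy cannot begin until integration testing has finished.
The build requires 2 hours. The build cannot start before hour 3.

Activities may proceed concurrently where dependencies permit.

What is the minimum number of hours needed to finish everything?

22

After its own release at hour 3, the build can start at hour 3 and finishes at hour 5.
After the build (finishes hour 5), integration testing can start at hour 5 and finishes at hour 13.
Production deploy waits on integration testing (finishes hour 13), so it starts at hour 13 and finishes at 13 + 9 = hour 22.
Canary rollout has to wait for integration testing (finishes hour 13); the build (finishes hour 5). The latest of these is hour 13, so canary rollout runs hour 13 to 13 + 5 = hour 18.
All tasks are finished once the last one completes. Finish times: The build at 5, Integration testing at 13, Canary rollout at 18, Production deploy at 22. The latest is hour 22.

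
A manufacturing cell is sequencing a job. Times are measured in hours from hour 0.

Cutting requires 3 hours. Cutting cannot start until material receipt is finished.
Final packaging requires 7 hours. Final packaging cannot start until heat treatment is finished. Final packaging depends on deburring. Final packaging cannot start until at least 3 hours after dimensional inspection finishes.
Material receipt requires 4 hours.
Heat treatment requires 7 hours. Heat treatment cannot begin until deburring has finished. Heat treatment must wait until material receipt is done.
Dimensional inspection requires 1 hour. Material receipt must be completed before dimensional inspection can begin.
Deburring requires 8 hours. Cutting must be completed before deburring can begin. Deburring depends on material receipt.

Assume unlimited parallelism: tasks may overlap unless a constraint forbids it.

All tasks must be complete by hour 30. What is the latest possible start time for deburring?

8

Nothing follows final packaging; the deadline of hour 30 is its only limit. It must start by 30 − 7 = hour 23.
Since final packaging (must start by hour 23) depends on it, heat treatment must finish by hour 23. Backing off its 7-hour duration gives a latest start of hour 16.
Deburring feeds heat treatment (must start by hour 16); final packaging (must start by hour 23). Taking the minimum, deburring must finish by hour 16 and start by 16 − 8 = hour 8.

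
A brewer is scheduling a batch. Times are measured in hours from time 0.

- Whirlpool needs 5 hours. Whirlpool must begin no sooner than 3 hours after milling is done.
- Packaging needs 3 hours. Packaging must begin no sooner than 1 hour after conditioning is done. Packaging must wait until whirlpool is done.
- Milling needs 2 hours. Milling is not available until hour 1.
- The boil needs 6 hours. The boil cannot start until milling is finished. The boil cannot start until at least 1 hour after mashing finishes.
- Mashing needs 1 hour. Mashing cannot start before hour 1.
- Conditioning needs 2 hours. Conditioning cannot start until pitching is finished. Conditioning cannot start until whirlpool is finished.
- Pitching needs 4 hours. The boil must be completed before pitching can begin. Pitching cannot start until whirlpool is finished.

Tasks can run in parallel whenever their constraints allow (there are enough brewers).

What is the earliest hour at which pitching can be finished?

After its own release at hour 1, mashing can start at hour 1 and finishes at hour 2.
Milling waits on its own release at hour 1, so it starts at hour 1 and finishes at 1 + 2 = hour 3.
After milling (finishes hour 3, plus 3-hour gap → hour 6), whirlpool can start at hour 6 and finishes at hour 11.
The boil cannot start until milling (finishes hour 3); mashing (finishes hour 2, plus 1-hour gap → hour 3). The controlling bound is hour 3, so the boil finishes at 3 + 6 = hour 9.
Pitching cannot start until the boil (finishes hour 9); whirlpool (finishes hour 11). The controlling bound is hour 11, so pitching finishes at 11 + 4 = hour 15.

15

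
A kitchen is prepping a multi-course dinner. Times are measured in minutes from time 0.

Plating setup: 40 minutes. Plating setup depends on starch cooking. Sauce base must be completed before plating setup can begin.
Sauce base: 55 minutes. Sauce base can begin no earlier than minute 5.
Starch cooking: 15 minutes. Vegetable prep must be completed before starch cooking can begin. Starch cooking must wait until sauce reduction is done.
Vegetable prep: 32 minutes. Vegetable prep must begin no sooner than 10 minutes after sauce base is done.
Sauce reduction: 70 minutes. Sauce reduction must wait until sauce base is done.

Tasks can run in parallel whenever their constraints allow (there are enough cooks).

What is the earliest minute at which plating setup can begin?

After its own release at minute 5, sauce base can start at minute 5 and finishes at minute 60.
After sauce base (finishes minute 60), sauce reduction can start at minute 60 and finishes at minute 130.
After sauce base (finishes minute 60, plus 10-minute gap → minute 70), vegetable prep can start at minute 70 and finishes at minute 102.
Starch cooking cannot start until vegetable prep (finishes minute 102); sauce reduction (finishes minute 130). The controlling bound is minute 130, so starch cooking finishes at 130 + 15 = minute 145.
Plating setup waits on starch cooking (finishes minute 145); sauce base (finishes minute 60). The latest of these is minute 145, which is the earliest plating setup can start.

145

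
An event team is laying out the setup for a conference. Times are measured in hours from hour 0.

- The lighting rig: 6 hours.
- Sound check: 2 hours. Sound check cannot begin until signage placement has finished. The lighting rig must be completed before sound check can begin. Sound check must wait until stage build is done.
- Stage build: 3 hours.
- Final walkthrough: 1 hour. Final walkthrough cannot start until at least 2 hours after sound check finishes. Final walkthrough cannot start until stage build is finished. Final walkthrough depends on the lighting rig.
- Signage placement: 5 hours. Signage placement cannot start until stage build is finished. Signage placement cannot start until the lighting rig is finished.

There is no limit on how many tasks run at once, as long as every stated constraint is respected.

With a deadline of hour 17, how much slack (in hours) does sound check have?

1

Nothing blocks the lighting rig, so it runs from hour 0 to hour 6.
Nothing blocks stage build, so it runs from hour 0 to hour 3.
Signage placement needs all of stage build (finishes hour 3); the lighting rig (finishes hour 6). That puts its earliest start at hour 6; it finishes at 6 + 5 = hour 11.
Sound check has to wait for signage placement (finishes hour 11); the lighting rig (finishes hour 6); stage build (finishes hour 3). The latest of these is hour 11, so sound check runs hour 11 to 11 + 2 = hour 13.

Working backward from the deadline:
Nothing follows final walkthrough; the deadline of hour 17 is its only limit. It must start by 17 − 1 = hour 16.
Sound check must finish before final walkthrough (must start by hour 16, minus 2-hour gap → hour 14). With a 2-hour duration, sound check must start by 14 − 2 = hour 12.
So sound check can start as early as hour 11 and as late as hour 12, giving 12 − 11 = 1 hour of slack.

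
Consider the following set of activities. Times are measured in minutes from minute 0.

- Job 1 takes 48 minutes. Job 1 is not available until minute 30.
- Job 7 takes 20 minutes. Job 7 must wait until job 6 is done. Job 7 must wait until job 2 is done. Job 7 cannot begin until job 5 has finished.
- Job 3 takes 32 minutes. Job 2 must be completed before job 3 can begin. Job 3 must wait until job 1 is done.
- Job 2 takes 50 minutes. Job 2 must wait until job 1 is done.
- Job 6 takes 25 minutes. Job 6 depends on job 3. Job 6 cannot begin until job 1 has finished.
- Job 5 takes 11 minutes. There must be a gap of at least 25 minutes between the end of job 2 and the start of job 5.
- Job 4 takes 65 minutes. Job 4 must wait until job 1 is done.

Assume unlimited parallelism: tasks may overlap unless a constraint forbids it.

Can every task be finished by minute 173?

No

After its own release at minute 30, job 1 can start at minute 30 and finishes at minute 78.
Job 4 cannot begin until job 1 (finishes minute 78). It runs from minute 78 to 78 + 65 = minute 143.
Job 2 waits on job 1 (finishes minute 78), so it starts at minute 78 and finishes at 78 + 50 = minute 128.
After job 2 (finishes minute 128, plus 25-minute gap → minute 153), job 5 can start at minute 153 and finishes at minute 164.
For job 3: job 2 (finishes minute 128); job 1 (finishes minute 78). Taking the maximum gives a start of minute 128, and it finishes at 128 + 32 = minute 160.
Job 6 needs all of job 3 (finishes minute 160); job 1 (finishes minute 78). That puts its earliest start at minute 160; it finishes at 160 + 25 = minute 185.
Job 7 has to wait for job 6 (finishes minute 185); job 2 (finishes minute 128); job 5 (finishes minute 164). The latest of these is minute 185, so job 7 runs minute 185 to 185 + 20 = minute 205.
The earliest everything can be done is minute 205, which is after the deadline of 173, so it is not possible.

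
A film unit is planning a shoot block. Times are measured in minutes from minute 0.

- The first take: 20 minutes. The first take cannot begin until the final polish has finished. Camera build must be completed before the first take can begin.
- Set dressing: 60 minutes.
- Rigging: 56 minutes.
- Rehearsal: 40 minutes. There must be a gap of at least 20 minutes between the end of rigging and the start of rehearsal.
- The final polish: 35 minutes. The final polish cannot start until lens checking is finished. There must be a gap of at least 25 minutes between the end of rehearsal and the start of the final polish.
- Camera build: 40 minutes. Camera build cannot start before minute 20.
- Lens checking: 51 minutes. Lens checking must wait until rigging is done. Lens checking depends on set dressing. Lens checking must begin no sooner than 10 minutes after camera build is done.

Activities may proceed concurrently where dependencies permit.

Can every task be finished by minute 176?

No

After its own release at minute 20, camera build can start at minute 20 and finishes at minute 60.
Set dressing can start immediately at minute 0; it finishes at minute 60.
Rigging has no prerequisites, so it starts at minute 0 and finishes at minute 56.
After rigging (finishes minute 56, plus 20-minute gap → minute 76), rehearsal can start at minute 76 and finishes at minute 116.
Lens checking has to wait for rigging (finishes minute 56); set dressing (finishes minute 60); camera build (finishes minute 60, plus 10-minute gap → minute 70). The latest of these is minute 70, so lens checking runs minute 70 to 70 + 51 = minute 121.
The final polish needs all of lens checking (finishes minute 121); rehearsal (finishes minute 116, plus 25-minute gap → minute 141). That puts its earliest start at minute 141; it finishes at 141 + 35 = minute 176.
The first take has to wait for the final polish (finishes minute 176); camera build (finishes minute 60). The latest of these is minute 176, so the first take runs minute 176 to 176 + 20 = minute 196.
The earliest everything can be done is minute 196, which is after the deadline of 176, so it is not possible.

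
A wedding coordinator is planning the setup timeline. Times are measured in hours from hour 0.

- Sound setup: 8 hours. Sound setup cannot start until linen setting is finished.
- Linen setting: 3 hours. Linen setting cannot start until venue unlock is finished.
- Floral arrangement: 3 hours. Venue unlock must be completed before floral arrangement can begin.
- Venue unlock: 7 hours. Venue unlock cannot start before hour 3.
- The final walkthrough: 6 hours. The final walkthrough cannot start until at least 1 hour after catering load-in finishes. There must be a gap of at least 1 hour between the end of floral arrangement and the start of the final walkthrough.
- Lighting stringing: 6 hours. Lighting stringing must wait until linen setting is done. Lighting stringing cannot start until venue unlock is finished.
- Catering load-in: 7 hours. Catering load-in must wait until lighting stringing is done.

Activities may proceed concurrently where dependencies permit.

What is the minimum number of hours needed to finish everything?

After its own release at hour 3, venue unlock can start at hour 3 and finishes at hour 10.
Floral arrangement cannot begin until venue unlock (finishes hour 10). It runs from hour 10 to 10 + 3 = hour 13.
Linen setting cannot begin until venue unlock (finishes hour 10). It runs from hour 10 to 10 + 3 = hour 13.
Sound setup waits on linen setting (finishes hour 13), so it starts at hour 13 and finishes at 13 + 8 = hour 21.
Lighting stringing has to wait for linen setting (finishes hour 13); venue unlock (finishes hour 10). The latest of these is hour 13, so lighting stringing runs hour 13 to 13 + 6 = hour 19.
Catering load-in waits on lighting stringing (finishes hour 19), so it starts at hour 19 and finishes at 19 + 7 = hour 26.
The final walkthrough needs all of catering load-in (finishes hour 26, plus 1-hour gap → hour 27); floral arrangement (finishes hour 13, plus 1-hour gap → hour 14). That puts its earliest start at hour 27; it finishes at 27 + 6 = hour 33.
All tasks are finished once the last one completes. Finish times: Venue unlock at 10, Linen setting at 13, Floral arrangement at 13, Lighting stringing at 19, Sound setup at 21, Catering load-in at 26, The final walkthrough at 33. The latest is hour 33.

33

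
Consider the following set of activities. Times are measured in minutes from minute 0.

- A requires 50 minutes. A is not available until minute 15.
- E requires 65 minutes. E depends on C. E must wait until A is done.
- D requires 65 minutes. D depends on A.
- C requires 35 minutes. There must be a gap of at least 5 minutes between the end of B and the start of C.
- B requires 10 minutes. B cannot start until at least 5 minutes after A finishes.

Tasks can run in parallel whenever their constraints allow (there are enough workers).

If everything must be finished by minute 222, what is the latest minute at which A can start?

52

E must finish by minute 222; it takes 65 minutes, so it must start by 222 − 65 = minute 157.
C must finish before E (must start by minute 157). With a 35-minute duration, C must start by 157 − 35 = minute 122.
B feeds into C (must start by minute 122, minus 5-minute gap → minute 117); so B must finish by minute 117 and therefore start by minute 107.
D has no dependents, so it just needs to finish by minute 222. Starting by 222 − 65 = minute 157 achieves that.
A must finish in time for B (must start by minute 107, minus 5-minute gap → minute 102); D (must start by minute 157); E (must start by minute 157). The tightest is minute 102, so A must start by 102 − 50 = minute 52.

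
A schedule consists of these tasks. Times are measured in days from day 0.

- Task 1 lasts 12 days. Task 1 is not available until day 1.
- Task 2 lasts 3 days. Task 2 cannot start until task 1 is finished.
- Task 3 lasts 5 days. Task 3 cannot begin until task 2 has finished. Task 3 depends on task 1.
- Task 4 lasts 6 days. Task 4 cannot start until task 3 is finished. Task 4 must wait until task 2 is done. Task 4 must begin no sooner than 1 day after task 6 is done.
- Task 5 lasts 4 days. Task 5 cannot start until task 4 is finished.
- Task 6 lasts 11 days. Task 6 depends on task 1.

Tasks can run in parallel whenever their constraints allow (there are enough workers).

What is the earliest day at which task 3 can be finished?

21

Task 1 waits on its own release at day 1, so it starts at day 1 and finishes at 1 + 12 = day 13.
Task 2 cannot begin until task 1 (finishes day 13). It runs from day 13 to 13 + 3 = day 16.
Task 3 needs all of task 2 (finishes day 16); task 1 (finishes day 13). That puts its earliest start at day 16; it finishes at 16 + 5 = day 21.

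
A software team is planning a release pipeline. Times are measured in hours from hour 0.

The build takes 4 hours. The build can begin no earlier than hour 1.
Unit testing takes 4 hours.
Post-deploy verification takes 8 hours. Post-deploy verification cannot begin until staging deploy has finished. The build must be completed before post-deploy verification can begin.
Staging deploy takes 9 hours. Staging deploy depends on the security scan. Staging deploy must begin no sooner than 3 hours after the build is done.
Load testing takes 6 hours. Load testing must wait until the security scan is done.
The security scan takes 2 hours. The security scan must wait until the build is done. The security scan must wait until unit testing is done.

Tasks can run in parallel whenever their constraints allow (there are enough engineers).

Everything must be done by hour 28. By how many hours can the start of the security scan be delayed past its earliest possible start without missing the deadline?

4

Unit testing can start immediately at hour 0; it finishes at hour 4.
After its own release at hour 1, the build can start at hour 1 and finishes at hour 5.
The security scan cannot start until the build (finishes hour 5); unit testing (finishes hour 4). The controlling bound is hour 5, so the security scan finishes at 5 + 2 = hour 7.

Working backward from the deadline:
Post-deploy verification must finish by hour 28; it takes 8 hours, so it must start by 28 − 8 = hour 20.
Staging deploy feeds into post-deploy verification (must start by hour 20); so staging deploy must finish by hour 20 and therefore start by hour 11.
Load testing has no dependents, so it just needs to finish by hour 28. Starting by 28 − 6 = hour 22 achieves that.
The security scan has several dependents: staging deploy (must start by hour 11); load testing (must start by hour 22). The earliest of those limits is hour 11, so the security scan must start by 11 − 2 = hour 9.
So the security scan can start as early as hour 5 and as late as hour 9, giving 9 − 5 = 4 hours of slack.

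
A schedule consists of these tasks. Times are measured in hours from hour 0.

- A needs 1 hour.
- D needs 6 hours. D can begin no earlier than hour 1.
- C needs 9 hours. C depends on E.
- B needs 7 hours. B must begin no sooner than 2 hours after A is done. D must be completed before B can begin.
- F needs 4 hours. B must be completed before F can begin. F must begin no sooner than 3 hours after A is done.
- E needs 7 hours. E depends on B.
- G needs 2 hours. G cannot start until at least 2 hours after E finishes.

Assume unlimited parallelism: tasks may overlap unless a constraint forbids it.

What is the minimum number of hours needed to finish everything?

30

D cannot begin until its own release at hour 1. It runs from hour 1 to 1 + 6 = hour 7.
Nothing blocks A, so it runs from hour 0 to hour 1.
For B: A (finishes hour 1, plus 2-hour gap → hour 3); D (finishes hour 7). Taking the maximum gives a start of hour 7, and it finishes at 7 + 7 = hour 14.
For F: B (finishes hour 14); A (finishes hour 1, plus 3-hour gap → hour 4). Taking the maximum gives a start of hour 14, and it finishes at 14 + 4 = hour 18.
After B (finishes hour 14), E can start at hour 14 and finishes at hour 21.
G waits on E (finishes hour 21, plus 2-hour gap → hour 23), so it starts at hour 23 and finishes at 23 + 2 = hour 25.
After E (finishes hour 21), C can start at hour 21 and finishes at hour 30.
All tasks are finished once the last one completes. Finish times: A at 1, B at 14, C at 30, D at 7, E at 21, F at 18, G at 25. The latest is hour 30.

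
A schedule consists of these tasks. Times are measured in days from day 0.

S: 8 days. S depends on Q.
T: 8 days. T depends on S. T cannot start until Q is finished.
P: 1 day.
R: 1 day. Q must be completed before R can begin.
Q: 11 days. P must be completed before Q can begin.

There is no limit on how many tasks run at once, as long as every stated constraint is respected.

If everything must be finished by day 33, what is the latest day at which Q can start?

6

To finish by day 33, R (duration 1) must start no later than day 32.
T must finish by day 33; it takes 8 days, so it must start by 33 − 8 = day 25.
Since T (must start by day 25) depends on it, S must finish by day 25. Backing off its 8-day duration gives a latest start of day 17.
Q must finish in time for R (must start by day 32); S (must start by day 17); T (must start by day 25). The tightest is day 17, so Q must start by 17 − 11 = day 6.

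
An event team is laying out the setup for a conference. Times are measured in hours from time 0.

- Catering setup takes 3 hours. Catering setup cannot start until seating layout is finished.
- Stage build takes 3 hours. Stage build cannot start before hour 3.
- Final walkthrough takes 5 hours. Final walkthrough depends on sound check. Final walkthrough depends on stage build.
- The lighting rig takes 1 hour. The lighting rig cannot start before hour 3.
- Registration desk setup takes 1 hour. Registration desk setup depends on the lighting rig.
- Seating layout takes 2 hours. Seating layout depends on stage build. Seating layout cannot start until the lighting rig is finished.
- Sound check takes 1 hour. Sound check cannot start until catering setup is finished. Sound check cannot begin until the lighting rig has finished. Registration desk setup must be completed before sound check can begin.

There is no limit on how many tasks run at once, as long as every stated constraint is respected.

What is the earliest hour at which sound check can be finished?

The lighting rig waits on its own release at hour 3, so it starts at hour 3 and finishes at 3 + 1 = hour 4.
Registration desk setup waits on the lighting rig (finishes hour 4), so it starts at hour 4 and finishes at 4 + 1 = hour 5.
Stage build cannot begin until its own release at hour 3. It runs from hour 3 to 3 + 3 = hour 6.
For seating layout: stage build (finishes hour 6); the lighting rig (finishes hour 4). Taking the maximum gives a start of hour 6, and it finishes at 6 + 2 = hour 8.
After seating layout (finishes hour 8), catering setup can start at hour 8 and finishes at hour 11.
Sound check has to wait for catering setup (finishes hour 11); the lighting rig (finishes hour 4); registration desk setup (finishes hour 5). The latest of these is hour 11, so sound check runs hour 11 to 11 + 1 = hour 12.

12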